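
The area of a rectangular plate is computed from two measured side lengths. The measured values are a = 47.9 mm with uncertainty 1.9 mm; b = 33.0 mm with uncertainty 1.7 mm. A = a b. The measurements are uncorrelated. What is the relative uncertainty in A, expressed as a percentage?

For a monomial A ∝ a, b, fractional errors add in quadrature:
  (1·δa/a)² = (1×0.0397)² = 0.00157;  (1·δb/b)² = (1×0.0515)² = 0.00265
δA/A = √(0.00423) = 0.0650

6.50%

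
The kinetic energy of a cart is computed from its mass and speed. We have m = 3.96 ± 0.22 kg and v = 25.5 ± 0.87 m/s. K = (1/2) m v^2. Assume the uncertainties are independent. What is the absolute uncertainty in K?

113 J

Relative error in a monomial: (δK/K)² = Σ (nᵢ · δxᵢ/xᵢ)².
  (1·δm/m)² = (1×0.0556)² = 0.00309;  (2·δv/v)² = (2×0.0341)² = 0.00466
δK/K = √(0.00774) = 0.0880
K = 1290 J, so δK = 0.0880 × 1290 = 113 J.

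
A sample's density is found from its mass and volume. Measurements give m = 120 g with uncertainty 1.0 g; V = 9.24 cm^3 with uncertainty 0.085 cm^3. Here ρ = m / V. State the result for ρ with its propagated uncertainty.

13.0 ± 0.161 g/cm^3

For a monomial ρ ∝ m, V^-1, fractional errors add in quadrature:
  (1·δm/m)² = (1×0.00833)² = 6.94e-05;  (-1·δV/V)² = (-1×0.00920)² = 8.46e-05
δρ/ρ = √(0.000154) = 0.0124
ρ = 13.0 g/cm^3, so δρ = 0.0124 × 13.0 = 0.161 g/cm^3.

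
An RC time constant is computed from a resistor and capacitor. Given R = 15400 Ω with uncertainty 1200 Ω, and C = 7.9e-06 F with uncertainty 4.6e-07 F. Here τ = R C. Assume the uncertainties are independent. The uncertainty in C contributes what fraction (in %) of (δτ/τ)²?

(δτ/τ)² = (1·δR/R)² + (1·δC/C)²
  R term: (1×0.0779)² = 0.00607
  C term: (1×0.0582)² = 0.00339
Total = 0.00946. Share from C = 0.00339/0.00946 = 0.358.

35.8%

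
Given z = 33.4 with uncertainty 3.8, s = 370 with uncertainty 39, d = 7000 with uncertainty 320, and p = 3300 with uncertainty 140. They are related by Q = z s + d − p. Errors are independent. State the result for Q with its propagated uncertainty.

16100 ± 1950

Let w = z·s = 12400. δw/w = √((1·δz/z)² + (1·δs/s)²) = √(0.0129 + 0.0111) = 0.155, so δw = 1920.
Q = w + d − p: δQ = √(δw² + δd² + δp²) = √(3.67e+06 + 1.02e+05 + 19600) = 1950
Q = 16100.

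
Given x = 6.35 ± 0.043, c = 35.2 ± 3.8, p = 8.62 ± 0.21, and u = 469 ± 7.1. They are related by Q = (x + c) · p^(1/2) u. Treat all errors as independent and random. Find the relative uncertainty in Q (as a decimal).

0.0935

Let w = x + c = 41.6. δw = √(δx² + δc²) = √(0.00185 + 14.4) = 3.80, so δw/w = 0.0915.
Q is then a monomial in w, p, u:
δQ/Q = √((δw/w)² + (½·δp/p)² + (1·δu/u)²) = √(0.00837 + 0.000148 + 0.000229) = 0.0935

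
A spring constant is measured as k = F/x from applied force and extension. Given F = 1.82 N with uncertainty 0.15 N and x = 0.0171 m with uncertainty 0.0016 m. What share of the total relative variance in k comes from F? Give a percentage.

(δk/k)² = (1·δF/F)² + (-1·δx/x)²
  F term: (1×0.0824)² = 0.00679
  x term: (-1×0.0936)² = 0.00875
Total = 0.0155. Share from F = 0.00679/0.0155 = 0.437.

43.7%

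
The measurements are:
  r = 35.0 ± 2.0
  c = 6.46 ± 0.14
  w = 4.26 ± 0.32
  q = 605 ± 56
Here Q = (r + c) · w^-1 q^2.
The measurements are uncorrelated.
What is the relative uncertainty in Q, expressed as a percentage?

20.6%

Let u = r + c = 41.5. δu = √(δr² + δc²) = √(4.00 + 0.0196) = 2.00, so δu/u = 0.0484.
Q is then a monomial in u, w, q:
δQ/Q = √((δu/u)² + (-1·δw/w)² + (2·δq/q)²) = √(0.00234 + 0.00564 + 0.0343) = 0.206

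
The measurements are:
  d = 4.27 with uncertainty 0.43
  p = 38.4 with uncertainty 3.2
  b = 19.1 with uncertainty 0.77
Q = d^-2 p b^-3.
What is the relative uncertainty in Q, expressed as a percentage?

24.9%

Since Q is a product/quotient, work with relative uncertainties:
  (-2·δd/d)² = (-2×0.101)² = 0.0406;  (1·δp/p)² = (1×0.0833)² = 0.00694;  (-3·δb/b)² = (-3×0.0403)² = 0.0146
δQ/Q = √(0.0621) = 0.249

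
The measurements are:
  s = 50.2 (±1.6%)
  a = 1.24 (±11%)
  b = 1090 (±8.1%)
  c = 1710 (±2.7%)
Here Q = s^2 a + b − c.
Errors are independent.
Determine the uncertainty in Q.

Let p = s^2·a = 3120. δp/p = √((2·δs/s)² + (1·δa/a)²) = √(0.00102 + 0.0121) = 0.115, so δp = 358.
Q = p + b − c: δQ = √(δp² + δb² + δc²) = √(1.28e+05 + 7800 + 2130) = 372

372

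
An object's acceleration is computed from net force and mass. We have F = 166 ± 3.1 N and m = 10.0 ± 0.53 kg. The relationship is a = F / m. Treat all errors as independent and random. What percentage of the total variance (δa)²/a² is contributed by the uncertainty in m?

(δa/a)² = (1·δF/F)² + (-1·δm/m)²
  F term: (1×0.0187)² = 0.000349
  m term: (-1×0.0530)² = 0.00281
Total = 0.00316. Share from m = 0.00281/0.00316 = 0.890.

89.0%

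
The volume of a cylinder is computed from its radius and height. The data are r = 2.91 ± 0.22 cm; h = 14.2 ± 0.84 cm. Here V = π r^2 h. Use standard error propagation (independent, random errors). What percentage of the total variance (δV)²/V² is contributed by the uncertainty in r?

86.7%

(δV/V)² = (2·δr/r)² + (1·δh/h)²
  r term: (2×0.0756)² = 0.0229
  h term: (1×0.0592)² = 0.00350
Total = 0.0264. Share from r = 0.0229/0.0264 = 0.867.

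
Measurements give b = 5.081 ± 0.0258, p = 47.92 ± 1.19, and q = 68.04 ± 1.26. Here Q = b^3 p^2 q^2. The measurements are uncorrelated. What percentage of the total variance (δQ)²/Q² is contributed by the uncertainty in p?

(δQ/Q)² = (3·δb/b)² + (2·δp/p)² + (2·δq/q)²
  b term: (3×0.00508)² = 0.000232
  p term: (2×0.0248)² = 0.00247
  q term: (2×0.0185)² = 0.00137
Total = 0.00407. Share from p = 0.00247/0.00407 = 0.606.

60.6%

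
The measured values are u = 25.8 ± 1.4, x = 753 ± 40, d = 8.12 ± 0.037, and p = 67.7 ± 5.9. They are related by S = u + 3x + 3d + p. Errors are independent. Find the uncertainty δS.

S is a linear combination, so absolute uncertainties add in quadrature:
  (δu)² = 1.96;  (3·δx)² = 14400;  (3·δd)² = 0.0123;  (δp)² = 34.8
δS = √(14400) = 120

120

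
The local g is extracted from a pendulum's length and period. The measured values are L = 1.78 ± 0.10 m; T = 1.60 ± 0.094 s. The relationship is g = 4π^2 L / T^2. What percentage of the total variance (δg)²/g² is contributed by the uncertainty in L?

18.6%

(δg/g)² = (1·δL/L)² + (-2·δT/T)²
  L term: (1×0.0562)² = 0.00316
  T term: (-2×0.0587)² = 0.0138
Total = 0.0170. Share from L = 0.00316/0.0170 = 0.186.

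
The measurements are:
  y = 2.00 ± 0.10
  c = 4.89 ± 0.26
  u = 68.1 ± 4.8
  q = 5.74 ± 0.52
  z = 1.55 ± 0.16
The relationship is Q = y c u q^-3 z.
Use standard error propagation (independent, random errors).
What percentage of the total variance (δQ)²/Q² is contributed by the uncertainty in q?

(δQ/Q)² = (1·δy/y)² + (1·δc/c)² + (1·δu/u)² + (-3·δq/q)² + (1·δz/z)²
  y term: (1×0.0500)² = 0.00250
  c term: (1×0.0532)² = 0.00283
  u term: (1×0.0705)² = 0.00497
  q term: (-3×0.0906)² = 0.0739
  z term: (1×0.103)² = 0.0107
Total = 0.0948. Share from q = 0.0739/0.0948 = 0.779.

77.9%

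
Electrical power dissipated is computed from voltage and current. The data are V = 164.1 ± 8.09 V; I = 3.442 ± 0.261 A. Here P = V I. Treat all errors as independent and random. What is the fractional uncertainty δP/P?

Products/powers → add relative errors in quadrature, weighted by exponent:
  (1·δV/V)² = (1×0.0493)² = 0.00243;  (1·δI/I)² = (1×0.0758)² = 0.00575
δP/P = √(0.00818) = 0.0904

0.0904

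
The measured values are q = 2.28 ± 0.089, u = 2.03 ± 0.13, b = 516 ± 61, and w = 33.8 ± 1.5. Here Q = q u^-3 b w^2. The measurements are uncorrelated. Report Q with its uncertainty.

Each factor contributes (exponent × relative error)² to (δQ/Q)²:
  (1·δq/q)² = (1×0.0390)² = 0.00152;  (-3·δu/u)² = (-3×0.0640)² = 0.0369;  (1·δb/b)² = (1×0.118)² = 0.0140;  (2·δw/w)² = (2×0.0444)² = 0.00788
δQ/Q = √(0.0603) = 0.246
Q = 1.61e+05, so δQ = 0.246 × 1.61e+05 = 39400.

(1.61 ± 0.394) × 10^5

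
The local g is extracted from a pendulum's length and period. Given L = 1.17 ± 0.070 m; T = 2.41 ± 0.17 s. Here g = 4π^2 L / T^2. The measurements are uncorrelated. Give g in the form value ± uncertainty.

7.95 ± 1.22 m/s^2

g is a product of powers, so relative uncertainties combine in quadrature:
  (1·δL/L)² = (1×0.0598)² = 0.00358;  (-2·δT/T)² = (-2×0.0705)² = 0.0199
δg/g = √(0.0235) = 0.153
g = 7.95 m/s^2, so δg = 0.153 × 7.95 = 1.22 m/s^2.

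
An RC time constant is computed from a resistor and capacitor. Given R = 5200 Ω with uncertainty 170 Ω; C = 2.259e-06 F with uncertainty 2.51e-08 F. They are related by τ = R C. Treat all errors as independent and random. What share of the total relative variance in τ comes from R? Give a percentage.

(δτ/τ)² = (1·δR/R)² + (1·δC/C)²
  R term: (1×0.0327)² = 0.00107
  C term: (1×0.0111)² = 0.000123
Total = 0.00119. Share from R = 0.00107/0.00119 = 0.896.

89.6%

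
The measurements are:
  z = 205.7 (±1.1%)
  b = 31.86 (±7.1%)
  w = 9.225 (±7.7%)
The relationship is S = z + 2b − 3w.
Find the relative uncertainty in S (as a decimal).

0.0227

Each term contributes (cᵢ δxᵢ)² to (δS)²:
  (δz)² = 5.12;  (2·δb)² = 20.5;  (3·δw)² = 4.54
δS = √(30.1) = 5.49
S = 241.7, so δS/S = 5.49/241.7 = 0.0227.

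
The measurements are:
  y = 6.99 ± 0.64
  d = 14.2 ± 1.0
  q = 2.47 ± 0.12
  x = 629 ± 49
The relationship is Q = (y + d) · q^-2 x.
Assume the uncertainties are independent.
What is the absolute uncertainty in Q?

298

Let u = y + d = 21.2. δu = √(δy² + δd²) = √(0.410 + 1.00) = 1.19, so δu/u = 0.0560.
Q is then a monomial in u, q, x:
δQ/Q = √((δu/u)² + (-2·δq/q)² + (1·δx/x)²) = √(0.00314 + 0.00944 + 0.00607) = 0.137
Q = 2180, so δQ = 0.137 × 2180 = 298.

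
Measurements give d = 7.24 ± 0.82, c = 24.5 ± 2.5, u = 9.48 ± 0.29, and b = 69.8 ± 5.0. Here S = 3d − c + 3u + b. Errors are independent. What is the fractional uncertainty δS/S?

Each term contributes (cᵢ δxᵢ)² to (δS)²:
  (3·δd)² = 6.05;  (δc)² = 6.25;  (3·δu)² = 0.757;  (δb)² = 25.0
δS = √(38.1) = 6.17
S = 95.5, so δS/S = 6.17/95.5 = 0.0646.

0.0646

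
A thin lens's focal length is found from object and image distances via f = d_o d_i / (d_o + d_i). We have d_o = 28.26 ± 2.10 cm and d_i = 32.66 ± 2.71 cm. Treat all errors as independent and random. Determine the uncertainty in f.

0.839 cm

∂f/∂d_o = (d_i/(d_o+d_i))² = 0.287;  ∂f/∂d_i = (d_o/(d_o+d_i))² = 0.215
δf = √((∂f/∂d_o · δd_o)² + (∂f/∂d_i · δd_i)²) = √(0.364 + 0.340) = 0.839 cm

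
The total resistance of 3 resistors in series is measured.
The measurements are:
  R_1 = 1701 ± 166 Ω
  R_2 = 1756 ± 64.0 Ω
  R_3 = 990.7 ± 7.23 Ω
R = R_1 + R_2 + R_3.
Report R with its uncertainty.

4448 ± 178 Ω

Absolute uncertainties add in quadrature for a linear combination:
  (δR_1)² = 27600;  (δR_2)² = 4100;  (δR_3)² = 52.3
δR = √(31700) = 178 Ω
R = 4448 Ω.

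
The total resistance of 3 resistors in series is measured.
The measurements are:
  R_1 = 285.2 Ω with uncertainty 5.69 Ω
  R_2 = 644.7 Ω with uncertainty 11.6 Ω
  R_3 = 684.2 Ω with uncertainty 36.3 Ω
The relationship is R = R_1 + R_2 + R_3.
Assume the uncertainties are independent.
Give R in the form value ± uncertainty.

For a sum/difference, combine absolute errors in quadrature:
  (δR_1)² = 32.4;  (δR_2)² = 135;  (δR_3)² = 1320
δR = √(1480) = 38.5 Ω
R = 1614 Ω.

1614 ± 38.5 Ω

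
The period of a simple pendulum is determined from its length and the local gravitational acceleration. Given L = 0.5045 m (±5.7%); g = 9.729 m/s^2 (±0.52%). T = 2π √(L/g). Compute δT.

0.0409 s

Since T is a product/quotient, work with relative uncertainties:
  (½·δL/L)² = (0.5×0.0570)² = 0.000812;  (−½·δg/g)² = (-0.5×0.00520)² = 6.76e-06
δT/T = √(0.000819) = 0.0286
T = 1.431 s, so δT = 0.0286 × 1.431 = 0.0409 s.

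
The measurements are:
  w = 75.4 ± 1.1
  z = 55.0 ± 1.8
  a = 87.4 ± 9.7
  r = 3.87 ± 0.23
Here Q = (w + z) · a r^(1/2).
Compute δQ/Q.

0.116

Let u = w + z = 130. δu = √(δw² + δz²) = √(1.21 + 3.24) = 2.11, so δu/u = 0.0162.
Q is then a monomial in u, a, r:
δQ/Q = √((δu/u)² + (1·δa/a)² + (½·δr/r)²) = √(0.000262 + 0.0123 + 0.000883) = 0.116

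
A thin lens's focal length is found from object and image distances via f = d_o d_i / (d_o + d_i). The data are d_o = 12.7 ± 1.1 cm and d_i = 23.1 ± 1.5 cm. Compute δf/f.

∂f/∂d_o = (d_i/(d_o+d_i))² = 0.416;  ∂f/∂d_i = (d_o/(d_o+d_i))² = 0.126
δf = √((∂f/∂d_o · δd_o)² + (∂f/∂d_i · δd_i)²) = √(0.210 + 0.0356) = 0.495 cm
f = 8.19 cm, so δf/f = 0.495/8.19 = 0.0604.

0.0604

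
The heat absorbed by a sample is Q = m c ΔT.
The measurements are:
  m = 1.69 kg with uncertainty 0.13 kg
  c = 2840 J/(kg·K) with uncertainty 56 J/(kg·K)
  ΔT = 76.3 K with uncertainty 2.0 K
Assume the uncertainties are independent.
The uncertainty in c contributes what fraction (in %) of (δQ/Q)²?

(δQ/Q)² = (1·δm/m)² + (1·δc/c)² + (1·δΔT/ΔT)²
  m term: (1×0.0769)² = 0.00592
  c term: (1×0.0197)² = 0.000389
  ΔT term: (1×0.0262)² = 0.000687
Total = 0.00699. Share from c = 0.000389/0.00699 = 0.0556.

5.56%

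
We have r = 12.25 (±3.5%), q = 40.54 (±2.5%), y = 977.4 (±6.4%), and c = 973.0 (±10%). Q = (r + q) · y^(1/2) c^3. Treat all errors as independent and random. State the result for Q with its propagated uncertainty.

Let u = r + q = 52.79. δu = √(δr² + δq²) = √(0.184 + 1.03) = 1.10, so δu/u = 0.0208.
Q is then a monomial in u, y, c:
δQ/Q = √((δu/u)² + (½·δy/y)² + (3·δc/c)²) = √(0.000435 + 0.00102 + 0.0900) = 0.302
Q = 1.52e+12, so δQ = 0.302 × 1.52e+12 = 4.6e+11.

(1.520 ± 0.460) × 10^12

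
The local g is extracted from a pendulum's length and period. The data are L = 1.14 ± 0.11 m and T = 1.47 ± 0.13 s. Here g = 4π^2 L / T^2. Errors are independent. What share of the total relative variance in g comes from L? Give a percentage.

22.9%

(δg/g)² = (1·δL/L)² + (-2·δT/T)²
  L term: (1×0.0965)² = 0.00931
  T term: (-2×0.0884)² = 0.0313
Total = 0.0406. Share from L = 0.00931/0.0406 = 0.229.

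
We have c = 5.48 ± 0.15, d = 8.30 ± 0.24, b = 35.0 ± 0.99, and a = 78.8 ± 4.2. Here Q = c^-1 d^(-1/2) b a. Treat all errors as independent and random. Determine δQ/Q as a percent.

Products/powers → add relative errors in quadrature, weighted by exponent:
  (-1·δc/c)² = (-1×0.0274)² = 0.000749;  (−½·δd/d)² = (-0.5×0.0289)² = 0.000209;  (1·δb/b)² = (1×0.0283)² = 0.000800;  (1·δa/a)² = (1×0.0533)² = 0.00284
δQ/Q = √(0.00460) = 0.0678

6.78%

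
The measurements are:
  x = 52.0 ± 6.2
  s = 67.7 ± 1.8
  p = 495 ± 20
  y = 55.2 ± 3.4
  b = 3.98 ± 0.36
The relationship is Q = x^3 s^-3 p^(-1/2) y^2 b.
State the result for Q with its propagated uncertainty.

Relative error in a monomial: (δQ/Q)² = Σ (nᵢ · δxᵢ/xᵢ)².
  (3·δx/x)² = (3×0.119)² = 0.128;  (-3·δs/s)² = (-3×0.0266)² = 0.00636;  (−½·δp/p)² = (-0.5×0.0404)² = 0.000408;  (2·δy/y)² = (2×0.0616)² = 0.0152;  (1·δb/b)² = (1×0.0905)² = 0.00818
δQ/Q = √(0.158) = 0.398
Q = 247, so δQ = 0.398 × 247 = 98.2.

247 ± 98.2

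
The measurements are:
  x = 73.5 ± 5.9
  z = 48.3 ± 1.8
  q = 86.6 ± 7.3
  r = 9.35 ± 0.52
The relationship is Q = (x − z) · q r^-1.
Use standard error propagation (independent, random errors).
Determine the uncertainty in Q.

Let u = x − z = 25.2. δu = √(δx² + δz²) = √(34.8 + 3.24) = 6.17, so δu/u = 0.245.
Q is then a monomial in u, q, r:
δQ/Q = √((δu/u)² + (1·δq/q)² + (-1·δr/r)²) = √(0.0599 + 0.00711 + 0.00309) = 0.265
Q = 233, so δQ = 0.265 × 233 = 61.8.

61.8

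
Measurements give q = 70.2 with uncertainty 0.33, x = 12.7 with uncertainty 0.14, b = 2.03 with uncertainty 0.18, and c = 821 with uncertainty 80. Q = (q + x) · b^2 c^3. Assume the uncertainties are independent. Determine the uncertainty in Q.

Let u = q + x = 82.9. δu = √(δq² + δx²) = √(0.109 + 0.0196) = 0.358, so δu/u = 0.00432.
Q is then a monomial in u, b, c:
δQ/Q = √((δu/u)² + (2·δb/b)² + (3·δc/c)²) = √(1.87e-05 + 0.0314 + 0.0855) = 0.342
Q = 1.89e+11, so δQ = 0.342 × 1.89e+11 = 6.46e+10.

6.46e+10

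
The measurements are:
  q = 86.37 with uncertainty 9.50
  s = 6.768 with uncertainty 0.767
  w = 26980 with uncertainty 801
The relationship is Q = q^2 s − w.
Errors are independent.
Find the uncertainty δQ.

12500

Let p = q^2·s = 50490. δp/p = √((2·δq/q)² + (1·δs/s)²) = √(0.0484 + 0.0128) = 0.247, so δp = 12500.
Q = p − w: δQ = √(δp² + δw²) = √(1.56e+08 + 6.42e+05) = 12500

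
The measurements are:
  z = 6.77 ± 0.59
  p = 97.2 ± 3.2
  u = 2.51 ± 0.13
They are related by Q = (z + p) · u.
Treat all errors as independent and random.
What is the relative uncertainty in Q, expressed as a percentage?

Let w = z + p = 104. δw = √(δz² + δp²) = √(0.348 + 10.2) = 3.25, so δw/w = 0.0313.
Q is then a monomial in w, u:
δQ/Q = √((δw/w)² + (1·δu/u)²) = √(0.000979 + 0.00268) = 0.0605

6.05%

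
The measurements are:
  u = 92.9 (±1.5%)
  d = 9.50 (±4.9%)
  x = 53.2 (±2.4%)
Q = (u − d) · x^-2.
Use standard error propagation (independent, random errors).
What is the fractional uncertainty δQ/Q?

Let w = u − d = 83.4. δw = √(δu² + δd²) = √(1.94 + 0.217) = 1.47, so δw/w = 0.0176.
Q is then a monomial in w, x:
δQ/Q = √((δw/w)² + (-2·δx/x)²) = √(0.000310 + 0.00230) = 0.0511

0.0511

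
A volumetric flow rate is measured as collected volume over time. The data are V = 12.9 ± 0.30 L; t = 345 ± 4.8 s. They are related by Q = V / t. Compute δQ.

Products/powers → add relative errors in quadrature, weighted by exponent:
  (1·δV/V)² = (1×0.0233)² = 0.000541;  (-1·δt/t)² = (-1×0.0139)² = 0.000194
δQ/Q = √(0.000734) = 0.0271
Q = 0.0374 L/s, so δQ = 0.0271 × 0.0374 = 0.00101 L/s.

0.00101 L/s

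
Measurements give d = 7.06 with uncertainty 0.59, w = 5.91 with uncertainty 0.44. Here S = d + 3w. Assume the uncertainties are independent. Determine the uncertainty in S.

S is a linear combination, so absolute uncertainties add in quadrature:
  (δd)² = 0.348;  (3·δw)² = 1.74
δS = √(2.09) = 1.45

1.45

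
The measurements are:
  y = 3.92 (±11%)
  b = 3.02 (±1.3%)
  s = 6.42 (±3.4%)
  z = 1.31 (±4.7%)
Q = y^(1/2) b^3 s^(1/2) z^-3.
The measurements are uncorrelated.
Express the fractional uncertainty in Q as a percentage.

15.7%

Q is a product of powers, so relative uncertainties combine in quadrature:
  (½·δy/y)² = (0.5×0.110)² = 0.00302;  (3·δb/b)² = (3×0.0130)² = 0.00152;  (½·δs/s)² = (0.5×0.0340)² = 0.000289;  (-3·δz/z)² = (-3×0.0470)² = 0.0199
δQ/Q = √(0.0247) = 0.157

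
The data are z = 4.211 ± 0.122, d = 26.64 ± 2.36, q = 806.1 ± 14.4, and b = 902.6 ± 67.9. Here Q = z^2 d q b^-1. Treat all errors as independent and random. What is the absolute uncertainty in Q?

Since Q is a product/quotient, work with relative uncertainties:
  (2·δz/z)² = (2×0.0290)² = 0.00336;  (1·δd/d)² = (1×0.0886)² = 0.00785;  (1·δq/q)² = (1×0.0179)² = 0.000319;  (-1·δb/b)² = (-1×0.0752)² = 0.00566
δQ/Q = √(0.0172) = 0.131
Q = 421.9, so δQ = 0.131 × 421.9 = 55.3.

55.3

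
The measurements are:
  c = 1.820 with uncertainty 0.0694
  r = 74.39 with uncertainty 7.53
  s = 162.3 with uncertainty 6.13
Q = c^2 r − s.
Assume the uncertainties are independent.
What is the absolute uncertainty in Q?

31.8

Let p = c^2·r = 246.4. δp/p = √((2·δc/c)² + (1·δr/r)²) = √(0.00582 + 0.0102) = 0.127, so δp = 31.2.
Q = p − s: δQ = √(δp² + δs²) = √(975 + 37.6) = 31.8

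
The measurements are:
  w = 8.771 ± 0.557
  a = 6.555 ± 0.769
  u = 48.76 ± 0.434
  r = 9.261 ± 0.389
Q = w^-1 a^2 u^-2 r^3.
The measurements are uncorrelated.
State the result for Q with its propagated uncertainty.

Products/powers → add relative errors in quadrature, weighted by exponent:
  (-1·δw/w)² = (-1×0.0635)² = 0.00403;  (2·δa/a)² = (2×0.117)² = 0.0551;  (-2·δu/u)² = (-2×0.00890)² = 0.000317;  (3·δr/r)² = (3×0.0420)² = 0.0159
δQ/Q = √(0.0753) = 0.274
Q = 1.637, so δQ = 0.274 × 1.637 = 0.449.

1.637 ± 0.449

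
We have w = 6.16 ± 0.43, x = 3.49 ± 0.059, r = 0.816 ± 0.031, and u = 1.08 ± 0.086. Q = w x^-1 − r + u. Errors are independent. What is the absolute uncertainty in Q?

Let p = w·x^-1 = 1.77. δp/p = √((1·δw/w)² + (-1·δx/x)²) = √(0.00487 + 0.000286) = 0.0718, so δp = 0.127.
Q = p − r + u: δQ = √(δp² + δr² + δu²) = √(0.0161 + 0.000961 + 0.00740) = 0.156

0.156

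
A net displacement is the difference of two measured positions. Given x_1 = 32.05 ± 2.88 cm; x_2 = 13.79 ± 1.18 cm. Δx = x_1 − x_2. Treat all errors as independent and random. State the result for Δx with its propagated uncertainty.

18.26 ± 3.11 cm

For a sum/difference, combine absolute errors in quadrature:
  (δx_1)² = 8.29;  (δx_2)² = 1.39
δΔx = √(9.69) = 3.11 cm
Δx = 18.26 cm.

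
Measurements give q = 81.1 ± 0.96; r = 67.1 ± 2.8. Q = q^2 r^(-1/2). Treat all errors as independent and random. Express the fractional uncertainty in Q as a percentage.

3.16%

Each factor contributes (exponent × relative error)² to (δQ/Q)²:
  (2·δq/q)² = (2×0.0118)² = 0.000560;  (−½·δr/r)² = (-0.5×0.0417)² = 0.000435
δQ/Q = √(0.000996) = 0.0316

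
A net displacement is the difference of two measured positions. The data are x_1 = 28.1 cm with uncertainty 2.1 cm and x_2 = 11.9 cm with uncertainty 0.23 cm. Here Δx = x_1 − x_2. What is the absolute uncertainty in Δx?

Sums and differences: (δΔx)² = Σ (cᵢ δxᵢ)².
  (δx_1)² = 4.41;  (δx_2)² = 0.0529
δΔx = √(4.46) = 2.11 cm

2.11 cm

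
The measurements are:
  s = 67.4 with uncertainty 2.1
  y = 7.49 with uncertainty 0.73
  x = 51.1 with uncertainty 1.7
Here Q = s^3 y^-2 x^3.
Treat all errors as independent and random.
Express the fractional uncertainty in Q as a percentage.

For a monomial Q ∝ s^3, y^-2, x^3, fractional errors add in quadrature:
  (3·δs/s)² = (3×0.0312)² = 0.00874;  (-2·δy/y)² = (-2×0.0975)² = 0.0380;  (3·δx/x)² = (3×0.0333)² = 0.00996
δQ/Q = √(0.0567) = 0.238

23.8%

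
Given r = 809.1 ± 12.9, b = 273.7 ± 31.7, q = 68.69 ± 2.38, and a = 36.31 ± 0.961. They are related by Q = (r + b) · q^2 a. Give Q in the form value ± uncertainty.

Let u = r + b = 1083. δu = √(δr² + δb²) = √(166 + 1000) = 34.2, so δu/u = 0.0316.
Q is then a monomial in u, q, a:
δQ/Q = √((δu/u)² + (2·δq/q)² + (1·δa/a)²) = √(0.000999 + 0.00480 + 0.000700) = 0.0806
Q = 1.855e+08, so δQ = 0.0806 × 1.855e+08 = 1.5e+07.

(1.855 ± 0.150) × 10^8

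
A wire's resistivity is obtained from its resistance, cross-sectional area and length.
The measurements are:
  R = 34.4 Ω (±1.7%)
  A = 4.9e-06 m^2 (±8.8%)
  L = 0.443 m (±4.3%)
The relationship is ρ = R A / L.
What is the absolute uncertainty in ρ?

Relative error in a monomial: (δρ/ρ)² = Σ (nᵢ · δxᵢ/xᵢ)².
  (1·δR/R)² = (1×0.0170)² = 0.000289;  (1·δA/A)² = (1×0.0880)² = 0.00774;  (-1·δL/L)² = (-1×0.0430)² = 0.00185
δρ/ρ = √(0.00988) = 0.0994
ρ = 0.000380 Ω·m, so δρ = 0.0994 × 0.000380 = 3.78e-05 Ω·m.

3.78e-05 Ω·m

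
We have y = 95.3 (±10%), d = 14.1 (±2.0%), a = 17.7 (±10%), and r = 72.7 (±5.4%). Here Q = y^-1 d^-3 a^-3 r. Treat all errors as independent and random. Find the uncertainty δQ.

1.6e-08

Q is a product of powers, so relative uncertainties combine in quadrature:
  (-1·δy/y)² = (-1×0.100)² = 0.0100;  (-3·δd/d)² = (-3×0.0200)² = 0.00360;  (-3·δa/a)² = (-3×0.100)² = 0.0900;  (1·δr/r)² = (1×0.0540)² = 0.00292
δQ/Q = √(0.107) = 0.326
Q = 4.91e-08, so δQ = 0.326 × 4.91e-08 = 1.6e-08.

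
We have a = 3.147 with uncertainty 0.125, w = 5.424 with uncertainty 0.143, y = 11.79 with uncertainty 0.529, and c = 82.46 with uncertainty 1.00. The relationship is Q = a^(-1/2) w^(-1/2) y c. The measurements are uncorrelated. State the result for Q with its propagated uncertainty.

235.3 ± 12.3

Q is a product of powers, so relative uncertainties combine in quadrature:
  (−½·δa/a)² = (-0.5×0.0397)² = 0.000394;  (−½·δw/w)² = (-0.5×0.0264)² = 0.000174;  (1·δy/y)² = (1×0.0449)² = 0.00201;  (1·δc/c)² = (1×0.0121)² = 0.000147
δQ/Q = √(0.00273) = 0.0522
Q = 235.3, so δQ = 0.0522 × 235.3 = 12.3.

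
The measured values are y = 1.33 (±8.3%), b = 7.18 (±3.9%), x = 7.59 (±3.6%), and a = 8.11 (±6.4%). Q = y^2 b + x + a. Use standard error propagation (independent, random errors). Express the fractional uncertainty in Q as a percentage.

7.90%

Let p = y^2·b = 12.7. δp/p = √((2·δy/y)² + (1·δb/b)²) = √(0.0276 + 0.00152) = 0.171, so δp = 2.17.
Q = p + x + a: δQ = √(δp² + δx² + δa²) = √(4.69 + 0.0747 + 0.269) = 2.24
Q = 28.4, so δQ/Q = 2.24/28.4 = 0.0790.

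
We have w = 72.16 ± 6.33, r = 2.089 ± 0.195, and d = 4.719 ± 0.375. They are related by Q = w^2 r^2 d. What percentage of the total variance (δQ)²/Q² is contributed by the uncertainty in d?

8.78%

(δQ/Q)² = (2·δw/w)² + (2·δr/r)² + (1·δd/d)²
  w term: (2×0.0877)² = 0.0308
  r term: (2×0.0933)² = 0.0349
  d term: (1×0.0795)² = 0.00631
Total = 0.0719. Share from d = 0.00631/0.0719 = 0.0878.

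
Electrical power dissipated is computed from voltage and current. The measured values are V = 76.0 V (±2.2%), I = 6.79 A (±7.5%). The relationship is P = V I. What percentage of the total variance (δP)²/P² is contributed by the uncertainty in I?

(δP/P)² = (1·δV/V)² + (1·δI/I)²
  V term: (1×0.0220)² = 0.000484
  I term: (1×0.0750)² = 0.00562
Total = 0.00611. Share from I = 0.00562/0.00611 = 0.921.

92.1%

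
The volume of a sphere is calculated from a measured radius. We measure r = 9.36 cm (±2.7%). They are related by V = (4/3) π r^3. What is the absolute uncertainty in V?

Since V is a product/quotient, work with relative uncertainties:
  (3·δr/r)² = (3×0.0270)² = 0.00656
δV/V = √(0.00656) = 0.0810
V = 3430 cm^3, so δV = 0.0810 × 3430 = 278 cm^3.

278 cm^3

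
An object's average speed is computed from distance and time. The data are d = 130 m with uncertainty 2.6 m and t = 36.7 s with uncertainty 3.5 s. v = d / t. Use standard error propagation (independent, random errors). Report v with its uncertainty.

3.54 ± 0.345 m/s

v is a product of powers, so relative uncertainties combine in quadrature:
  (1·δd/d)² = (1×0.0200)² = 0.000400;  (-1·δt/t)² = (-1×0.0954)² = 0.00910
δv/v = √(0.00950) = 0.0974
v = 3.54 m/s, so δv = 0.0974 × 3.54 = 0.345 m/s.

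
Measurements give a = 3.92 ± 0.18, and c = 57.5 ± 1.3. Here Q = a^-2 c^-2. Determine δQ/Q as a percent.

For a monomial Q ∝ a^-2, c^-2, fractional errors add in quadrature:
  (-2·δa/a)² = (-2×0.0459)² = 0.00843;  (-2·δc/c)² = (-2×0.0226)² = 0.00204
δQ/Q = √(0.0105) = 0.102

10.2%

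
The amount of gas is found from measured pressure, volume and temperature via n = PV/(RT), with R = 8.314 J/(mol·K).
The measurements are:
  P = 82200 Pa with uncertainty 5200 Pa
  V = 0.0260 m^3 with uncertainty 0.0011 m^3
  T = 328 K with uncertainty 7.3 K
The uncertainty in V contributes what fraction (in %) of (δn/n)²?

28.5%

(δn/n)² = (1·δP/P)² + (1·δV/V)² + (-1·δT/T)²
  P term: (1×0.0633)² = 0.00400
  V term: (1×0.0423)² = 0.00179
  T term: (-1×0.0223)² = 0.000495
Total = 0.00629. Share from V = 0.00179/0.00629 = 0.285.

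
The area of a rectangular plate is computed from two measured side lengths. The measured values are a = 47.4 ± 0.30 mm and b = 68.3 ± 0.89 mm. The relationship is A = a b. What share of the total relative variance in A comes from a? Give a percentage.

(δA/A)² = (1·δa/a)² + (1·δb/b)²
  a term: (1×0.00633)² = 4.01e-05
  b term: (1×0.0130)² = 0.000170
Total = 0.000210. Share from a = 4.01e-05/0.000210 = 0.191.

19.1%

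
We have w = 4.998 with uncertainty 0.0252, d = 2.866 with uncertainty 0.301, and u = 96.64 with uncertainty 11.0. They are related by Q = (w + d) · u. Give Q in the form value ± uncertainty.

760.0 ± 91.3

Let h = w + d = 7.864. δh = √(δw² + δd²) = √(0.000635 + 0.0906) = 0.302, so δh/h = 0.0384.
Q is then a monomial in h, u:
δQ/Q = √((δh/h)² + (1·δu/u)²) = √(0.00148 + 0.0130) = 0.120
Q = 760.0, so δQ = 0.120 × 760.0 = 91.3.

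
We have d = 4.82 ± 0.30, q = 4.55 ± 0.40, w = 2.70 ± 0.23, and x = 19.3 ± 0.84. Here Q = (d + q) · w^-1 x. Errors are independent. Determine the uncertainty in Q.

Let u = d + q = 9.37. δu = √(δd² + δq²) = √(0.0900 + 0.160) = 0.500, so δu/u = 0.0534.
Q is then a monomial in u, w, x:
δQ/Q = √((δu/u)² + (-1·δw/w)² + (1·δx/x)²) = √(0.00285 + 0.00726 + 0.00189) = 0.110
Q = 67.0, so δQ = 0.110 × 67.0 = 7.34.

7.34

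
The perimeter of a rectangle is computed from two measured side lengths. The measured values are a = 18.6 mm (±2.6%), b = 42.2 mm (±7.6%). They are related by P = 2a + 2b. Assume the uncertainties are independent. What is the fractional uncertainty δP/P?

For a sum/difference, combine absolute errors in quadrature:
  (2·δa)² = 0.935;  (2·δb)² = 41.1
δP = √(42.1) = 6.49 mm
P = 122 mm, so δP/P = 6.49/122 = 0.0533.

0.0533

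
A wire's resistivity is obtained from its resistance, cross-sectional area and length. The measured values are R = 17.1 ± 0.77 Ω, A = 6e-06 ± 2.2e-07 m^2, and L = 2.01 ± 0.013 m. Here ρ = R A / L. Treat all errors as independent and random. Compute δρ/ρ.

ρ is a product of powers, so relative uncertainties combine in quadrature:
  (1·δR/R)² = (1×0.0450)² = 0.00203;  (1·δA/A)² = (1×0.0367)² = 0.00134;  (-1·δL/L)² = (-1×0.00647)² = 4.18e-05
δρ/ρ = √(0.00341) = 0.0584

0.0584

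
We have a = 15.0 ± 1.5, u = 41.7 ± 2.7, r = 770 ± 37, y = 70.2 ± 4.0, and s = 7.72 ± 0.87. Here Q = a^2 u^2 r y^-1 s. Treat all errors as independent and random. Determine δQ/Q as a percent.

Products/powers → add relative errors in quadrature, weighted by exponent:
  (2·δa/a)² = (2×0.100)² = 0.0400;  (2·δu/u)² = (2×0.0647)² = 0.0168;  (1·δr/r)² = (1×0.0481)² = 0.00231;  (-1·δy/y)² = (-1×0.0570)² = 0.00325;  (1·δs/s)² = (1×0.113)² = 0.0127
δQ/Q = √(0.0750) = 0.274

27.4%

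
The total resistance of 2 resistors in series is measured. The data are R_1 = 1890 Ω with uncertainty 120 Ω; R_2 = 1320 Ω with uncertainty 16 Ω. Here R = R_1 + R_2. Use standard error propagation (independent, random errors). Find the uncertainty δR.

Sums and differences: (δR)² = Σ (cᵢ δxᵢ)².
  (δR_1)² = 14400;  (δR_2)² = 256
δR = √(14700) = 121 Ω

121 Ω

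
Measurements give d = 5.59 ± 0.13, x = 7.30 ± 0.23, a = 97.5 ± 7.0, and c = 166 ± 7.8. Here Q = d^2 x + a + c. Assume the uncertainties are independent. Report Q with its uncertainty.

492 ± 16.6

Let p = d^2·x = 228. δp/p = √((2·δd/d)² + (1·δx/x)²) = √(0.00216 + 0.000993) = 0.0562, so δp = 12.8.
Q = p + a + c: δQ = √(δp² + δa² + δc²) = √(164 + 49.0 + 60.8) = 16.6
Q = 492.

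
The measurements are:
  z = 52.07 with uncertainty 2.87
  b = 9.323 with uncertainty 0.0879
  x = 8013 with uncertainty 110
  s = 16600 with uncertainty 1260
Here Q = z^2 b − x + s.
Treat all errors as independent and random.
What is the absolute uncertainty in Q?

3070

Let p = z^2·b = 25280. δp/p = √((2·δz/z)² + (1·δb/b)²) = √(0.0122 + 8.89e-05) = 0.111, so δp = 2800.
Q = p − x + s: δQ = √(δp² + δx² + δs²) = √(7.82e+06 + 12100 + 1.59e+06) = 3070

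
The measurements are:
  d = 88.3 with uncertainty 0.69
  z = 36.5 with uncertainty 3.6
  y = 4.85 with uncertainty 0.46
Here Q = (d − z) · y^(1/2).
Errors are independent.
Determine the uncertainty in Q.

Let u = d − z = 51.8. δu = √(δd² + δz²) = √(0.476 + 13.0) = 3.67, so δu/u = 0.0708.
Q is then a monomial in u, y:
δQ/Q = √((δu/u)² + (½·δy/y)²) = √(0.00501 + 0.00225) = 0.0852
Q = 114, so δQ = 0.0852 × 114 = 9.72.

9.72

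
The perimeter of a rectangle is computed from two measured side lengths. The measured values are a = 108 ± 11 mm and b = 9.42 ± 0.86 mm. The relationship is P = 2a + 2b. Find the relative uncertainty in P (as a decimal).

0.0940

Sums and differences: (δP)² = Σ (cᵢ δxᵢ)².
  (2·δa)² = 484;  (2·δb)² = 2.96
δP = √(487) = 22.1 mm
P = 235 mm, so δP/P = 22.1/235 = 0.0940.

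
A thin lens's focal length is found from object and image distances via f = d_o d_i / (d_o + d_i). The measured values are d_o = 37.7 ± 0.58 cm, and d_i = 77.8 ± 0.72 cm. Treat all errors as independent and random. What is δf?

∂f/∂d_o = (d_i/(d_o+d_i))² = 0.454;  ∂f/∂d_i = (d_o/(d_o+d_i))² = 0.107
δf = √((∂f/∂d_o · δd_o)² + (∂f/∂d_i · δd_i)²) = √(0.0693 + 0.00588) = 0.274 cm

0.274 cm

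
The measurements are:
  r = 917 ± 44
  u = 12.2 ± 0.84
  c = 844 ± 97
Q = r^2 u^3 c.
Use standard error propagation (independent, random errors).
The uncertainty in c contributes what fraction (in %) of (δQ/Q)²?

(δQ/Q)² = (2·δr/r)² + (3·δu/u)² + (1·δc/c)²
  r term: (2×0.0480)² = 0.00921
  u term: (3×0.0689)² = 0.0427
  c term: (1×0.115)² = 0.0132
Total = 0.0651. Share from c = 0.0132/0.0651 = 0.203.

20.3%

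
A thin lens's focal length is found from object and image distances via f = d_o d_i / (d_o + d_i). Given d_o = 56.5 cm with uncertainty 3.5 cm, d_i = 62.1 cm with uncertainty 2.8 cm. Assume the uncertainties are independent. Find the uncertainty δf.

1.15 cm

∂f/∂d_o = (d_i/(d_o+d_i))² = 0.274;  ∂f/∂d_i = (d_o/(d_o+d_i))² = 0.227
δf = √((∂f/∂d_o · δd_o)² + (∂f/∂d_i · δd_i)²) = √(0.921 + 0.404) = 1.15 cm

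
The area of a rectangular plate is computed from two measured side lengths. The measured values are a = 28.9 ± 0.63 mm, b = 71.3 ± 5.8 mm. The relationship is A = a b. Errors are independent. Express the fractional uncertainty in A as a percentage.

For a monomial A ∝ a, b, fractional errors add in quadrature:
  (1·δa/a)² = (1×0.0218)² = 0.000475;  (1·δb/b)² = (1×0.0813)² = 0.00662
δA/A = √(0.00709) = 0.0842

8.42%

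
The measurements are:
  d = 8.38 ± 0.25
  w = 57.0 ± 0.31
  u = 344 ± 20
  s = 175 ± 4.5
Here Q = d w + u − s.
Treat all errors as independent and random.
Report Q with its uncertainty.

647 ± 25.1

Let p = d·w = 478. δp/p = √((1·δd/d)² + (1·δw/w)²) = √(0.000890 + 2.96e-05) = 0.0303, so δp = 14.5.
Q = p + u − s: δQ = √(δp² + δu² + δs²) = √(210 + 400 + 20.2) = 25.1
Q = 647.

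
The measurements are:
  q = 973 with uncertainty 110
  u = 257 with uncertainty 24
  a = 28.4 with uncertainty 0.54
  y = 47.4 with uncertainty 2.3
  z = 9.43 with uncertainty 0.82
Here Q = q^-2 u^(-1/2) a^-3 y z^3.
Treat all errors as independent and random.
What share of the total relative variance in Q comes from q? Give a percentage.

(δQ/Q)² = (-2·δq/q)² + (−½·δu/u)² + (-3·δa/a)² + (1·δy/y)² + (3·δz/z)²
  q term: (-2×0.113)² = 0.0511
  u term: (-0.5×0.0934)² = 0.00218
  a term: (-3×0.0190)² = 0.00325
  y term: (1×0.0485)² = 0.00235
  z term: (3×0.0870)² = 0.0681
Total = 0.127. Share from q = 0.0511/0.127 = 0.403.

40.3%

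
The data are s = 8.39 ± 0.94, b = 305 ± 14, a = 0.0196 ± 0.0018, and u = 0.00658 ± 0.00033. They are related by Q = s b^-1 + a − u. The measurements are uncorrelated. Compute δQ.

Let p = s·b^-1 = 0.0275. δp/p = √((1·δs/s)² + (-1·δb/b)²) = √(0.0126 + 0.00211) = 0.121, so δp = 0.00333.
Q = p + a − u: δQ = √(δp² + δa² + δu²) = √(1.11e-05 + 3.24e-06 + 1.09e-07) = 0.00380

0.00380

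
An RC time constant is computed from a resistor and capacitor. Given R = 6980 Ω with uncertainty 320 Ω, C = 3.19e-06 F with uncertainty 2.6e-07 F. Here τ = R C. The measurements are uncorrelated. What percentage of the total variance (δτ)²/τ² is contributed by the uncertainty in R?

24.0%

(δτ/τ)² = (1·δR/R)² + (1·δC/C)²
  R term: (1×0.0458)² = 0.00210
  C term: (1×0.0815)² = 0.00664
Total = 0.00874. Share from R = 0.00210/0.00874 = 0.240.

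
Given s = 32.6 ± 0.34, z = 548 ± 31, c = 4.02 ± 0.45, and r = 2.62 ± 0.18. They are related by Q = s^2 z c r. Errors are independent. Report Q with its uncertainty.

(6.13 ± 0.886) × 10^6

For a monomial Q ∝ s^2, z, c, r, fractional errors add in quadrature:
  (2·δs/s)² = (2×0.0104)² = 0.000435;  (1·δz/z)² = (1×0.0566)² = 0.00320;  (1·δc/c)² = (1×0.112)² = 0.0125;  (1·δr/r)² = (1×0.0687)² = 0.00472
δQ/Q = √(0.0209) = 0.145
Q = 6.13e+06, so δQ = 0.145 × 6.13e+06 = 8.86e+05.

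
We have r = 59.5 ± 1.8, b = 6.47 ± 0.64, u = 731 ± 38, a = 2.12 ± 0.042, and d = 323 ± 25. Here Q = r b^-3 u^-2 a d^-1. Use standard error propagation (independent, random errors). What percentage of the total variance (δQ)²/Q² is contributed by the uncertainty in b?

(δQ/Q)² = (1·δr/r)² + (-3·δb/b)² + (-2·δu/u)² + (1·δa/a)² + (-1·δd/d)²
  r term: (1×0.0303)² = 0.000915
  b term: (-3×0.0989)² = 0.0881
  u term: (-2×0.0520)² = 0.0108
  a term: (1×0.0198)² = 0.000392
  d term: (-1×0.0774)² = 0.00599
Total = 0.106. Share from b = 0.0881/0.106 = 0.829.

82.9%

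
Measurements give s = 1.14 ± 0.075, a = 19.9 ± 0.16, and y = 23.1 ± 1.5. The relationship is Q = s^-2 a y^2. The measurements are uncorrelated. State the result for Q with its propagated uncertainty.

8170 ± 1510

Since Q is a product/quotient, work with relative uncertainties:
  (-2·δs/s)² = (-2×0.0658)² = 0.0173;  (1·δa/a)² = (1×0.00804)² = 6.46e-05;  (2·δy/y)² = (2×0.0649)² = 0.0169
δQ/Q = √(0.0342) = 0.185
Q = 8170, so δQ = 0.185 × 8170 = 1510.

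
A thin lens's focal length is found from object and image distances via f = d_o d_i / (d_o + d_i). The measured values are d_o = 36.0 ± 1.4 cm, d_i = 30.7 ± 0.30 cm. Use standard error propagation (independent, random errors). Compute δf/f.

0.0187

∂f/∂d_o = (d_i/(d_o+d_i))² = 0.212;  ∂f/∂d_i = (d_o/(d_o+d_i))² = 0.291
δf = √((∂f/∂d_o · δd_o)² + (∂f/∂d_i · δd_i)²) = √(0.0880 + 0.00764) = 0.309 cm
f = 16.6 cm, so δf/f = 0.309/16.6 = 0.0187.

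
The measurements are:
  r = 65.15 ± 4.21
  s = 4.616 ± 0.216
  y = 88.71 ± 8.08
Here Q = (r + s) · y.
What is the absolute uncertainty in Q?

676

Let u = r + s = 69.77. δu = √(δr² + δs²) = √(17.7 + 0.0467) = 4.22, so δu/u = 0.0604.
Q is then a monomial in u, y:
δQ/Q = √((δu/u)² + (1·δy/y)²) = √(0.00365 + 0.00830) = 0.109
Q = 6189, so δQ = 0.109 × 6189 = 676.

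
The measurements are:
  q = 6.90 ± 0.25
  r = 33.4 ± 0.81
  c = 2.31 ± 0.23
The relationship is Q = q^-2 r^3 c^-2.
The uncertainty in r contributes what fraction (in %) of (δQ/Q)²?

10.5%

(δQ/Q)² = (-2·δq/q)² + (3·δr/r)² + (-2·δc/c)²
  q term: (-2×0.0362)² = 0.00525
  r term: (3×0.0243)² = 0.00529
  c term: (-2×0.0996)² = 0.0397
Total = 0.0502. Share from r = 0.00529/0.0502 = 0.105.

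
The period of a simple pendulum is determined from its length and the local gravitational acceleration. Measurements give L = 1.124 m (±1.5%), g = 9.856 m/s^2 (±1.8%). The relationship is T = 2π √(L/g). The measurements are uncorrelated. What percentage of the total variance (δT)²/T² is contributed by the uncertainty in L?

(δT/T)² = (½·δL/L)² + (−½·δg/g)²
  L term: (0.5×0.0150)² = 5.62e-05
  g term: (-0.5×0.0180)² = 8.1e-05
Total = 0.000137. Share from L = 5.62e-05/0.000137 = 0.410.

41.0%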